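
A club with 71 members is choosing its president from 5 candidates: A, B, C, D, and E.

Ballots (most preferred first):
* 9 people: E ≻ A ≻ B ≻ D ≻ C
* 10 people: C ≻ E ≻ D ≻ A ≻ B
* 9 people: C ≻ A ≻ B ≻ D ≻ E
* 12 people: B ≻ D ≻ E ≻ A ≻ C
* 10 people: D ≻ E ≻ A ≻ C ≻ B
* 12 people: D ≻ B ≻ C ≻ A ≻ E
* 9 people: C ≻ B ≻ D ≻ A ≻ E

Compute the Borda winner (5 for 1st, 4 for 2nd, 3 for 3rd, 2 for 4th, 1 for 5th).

D

A: 9×4 + 10×2 + 9×4 + 12×2 + 10×3 + 12×2 + 9×2 = 188
B: 9×3 + 10×1 + 9×3 + 12×5 + 10×1 + 12×4 + 9×4 = 218
C: 9×1 + 10×5 + 9×5 + 12×1 + 10×2 + 12×3 + 9×5 = 217
D: 9×2 + 10×3 + 9×2 + 12×4 + 10×5 + 12×5 + 9×3 = 251
E: 9×5 + 10×4 + 9×1 + 12×3 + 10×4 + 12×1 + 9×1 = 191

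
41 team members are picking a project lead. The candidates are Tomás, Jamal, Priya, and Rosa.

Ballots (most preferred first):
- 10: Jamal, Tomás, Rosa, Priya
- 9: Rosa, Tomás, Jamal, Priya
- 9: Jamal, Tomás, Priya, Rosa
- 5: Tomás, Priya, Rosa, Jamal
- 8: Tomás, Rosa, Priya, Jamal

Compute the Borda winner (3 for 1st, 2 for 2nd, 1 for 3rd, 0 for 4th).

Tomás

Tomás: 10×2 + 9×2 + 9×2 + 5×3 + 8×3 = 95
Jamal: 10×3 + 9×1 + 9×3 + 5×0 + 8×0 = 66
Priya: 10×0 + 9×0 + 9×1 + 5×2 + 8×1 = 27
Rosa: 10×1 + 9×3 + 9×0 + 5×1 + 8×2 = 58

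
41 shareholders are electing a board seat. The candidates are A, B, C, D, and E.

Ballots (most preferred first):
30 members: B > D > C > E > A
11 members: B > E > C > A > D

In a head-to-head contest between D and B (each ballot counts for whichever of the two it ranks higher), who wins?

D is ranked above B on 0 ballots; B above D on 41.

B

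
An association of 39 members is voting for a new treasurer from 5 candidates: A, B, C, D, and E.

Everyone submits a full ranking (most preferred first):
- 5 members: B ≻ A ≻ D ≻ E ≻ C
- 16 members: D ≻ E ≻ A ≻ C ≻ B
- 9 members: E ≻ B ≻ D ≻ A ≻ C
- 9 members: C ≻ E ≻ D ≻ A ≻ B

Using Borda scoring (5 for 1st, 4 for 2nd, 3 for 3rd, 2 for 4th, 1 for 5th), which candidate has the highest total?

E

A: 5×4 + 16×3 + 9×2 + 9×2 = 104
B: 5×5 + 16×1 + 9×4 + 9×1 = 86
C: 5×1 + 16×2 + 9×1 + 9×5 = 91
D: 5×3 + 16×5 + 9×3 + 9×3 = 149
E: 5×2 + 16×4 + 9×5 + 9×4 = 155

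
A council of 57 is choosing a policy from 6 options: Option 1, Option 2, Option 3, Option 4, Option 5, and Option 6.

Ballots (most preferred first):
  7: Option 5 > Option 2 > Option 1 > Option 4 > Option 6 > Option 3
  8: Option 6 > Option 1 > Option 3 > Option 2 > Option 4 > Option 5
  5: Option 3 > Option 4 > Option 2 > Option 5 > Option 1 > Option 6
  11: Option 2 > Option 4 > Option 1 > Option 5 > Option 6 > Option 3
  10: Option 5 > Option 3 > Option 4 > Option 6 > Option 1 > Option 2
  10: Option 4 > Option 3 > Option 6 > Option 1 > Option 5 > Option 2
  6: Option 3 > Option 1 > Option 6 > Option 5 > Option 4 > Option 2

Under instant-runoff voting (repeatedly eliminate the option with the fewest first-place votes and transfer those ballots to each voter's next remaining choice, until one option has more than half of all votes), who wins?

Option 3

Round 1: Option 1 0, Option 2 11, Option 3 11, Option 4 10, Option 5 17, Option 6 8. Option 1 eliminated.
Round 2: Option 2 11, Option 3 11, Option 4 10, Option 5 17, Option 6 8. Option 6 eliminated.
Round 3: Option 2 11, Option 3 19, Option 4 10, Option 5 17. Option 4 eliminated.
Round 4: Option 2 11, Option 3 29, Option 5 17. Option 3 has a majority (≥29).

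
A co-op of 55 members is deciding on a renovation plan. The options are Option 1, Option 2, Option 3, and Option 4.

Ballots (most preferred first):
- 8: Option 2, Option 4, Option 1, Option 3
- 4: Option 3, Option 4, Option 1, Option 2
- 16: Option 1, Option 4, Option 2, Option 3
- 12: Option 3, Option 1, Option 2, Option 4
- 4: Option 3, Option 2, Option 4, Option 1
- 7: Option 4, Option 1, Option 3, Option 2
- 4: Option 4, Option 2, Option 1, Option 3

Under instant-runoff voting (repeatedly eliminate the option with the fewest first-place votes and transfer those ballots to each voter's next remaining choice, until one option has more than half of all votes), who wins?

Option 4

Round 1: Option 1 16, Option 2 8, Option 3 20, Option 4 11. Option 2 eliminated.
Round 2: Option 1 16, Option 3 20, Option 4 19. Option 1 eliminated.
Round 3: Option 3 20, Option 4 35. Option 4 has a majority (≥28).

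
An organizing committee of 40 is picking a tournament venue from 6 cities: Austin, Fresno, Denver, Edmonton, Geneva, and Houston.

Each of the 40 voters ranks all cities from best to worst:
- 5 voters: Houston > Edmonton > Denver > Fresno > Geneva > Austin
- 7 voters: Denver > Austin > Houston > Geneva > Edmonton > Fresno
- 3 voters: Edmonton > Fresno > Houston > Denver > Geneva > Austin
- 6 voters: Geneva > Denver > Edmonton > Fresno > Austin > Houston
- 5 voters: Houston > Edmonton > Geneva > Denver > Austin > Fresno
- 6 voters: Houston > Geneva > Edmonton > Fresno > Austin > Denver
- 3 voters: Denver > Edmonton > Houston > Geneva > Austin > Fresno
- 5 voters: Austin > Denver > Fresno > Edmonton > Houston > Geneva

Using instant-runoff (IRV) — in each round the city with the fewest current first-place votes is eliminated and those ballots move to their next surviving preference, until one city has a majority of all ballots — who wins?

Denver

Round 1: Austin 5, Fresno 0, Denver 10, Edmonton 3, Geneva 6, Houston 16. Fresno eliminated.
Round 2: Austin 5, Denver 10, Edmonton 3, Geneva 6, Houston 16. Edmonton eliminated.
Round 3: Austin 5, Denver 10, Geneva 6, Houston 19. Austin eliminated.
Round 4: Denver 15, Geneva 6, Houston 19. Geneva eliminated.
Round 5: Denver 21, Houston 19. Denver has a majority (≥21).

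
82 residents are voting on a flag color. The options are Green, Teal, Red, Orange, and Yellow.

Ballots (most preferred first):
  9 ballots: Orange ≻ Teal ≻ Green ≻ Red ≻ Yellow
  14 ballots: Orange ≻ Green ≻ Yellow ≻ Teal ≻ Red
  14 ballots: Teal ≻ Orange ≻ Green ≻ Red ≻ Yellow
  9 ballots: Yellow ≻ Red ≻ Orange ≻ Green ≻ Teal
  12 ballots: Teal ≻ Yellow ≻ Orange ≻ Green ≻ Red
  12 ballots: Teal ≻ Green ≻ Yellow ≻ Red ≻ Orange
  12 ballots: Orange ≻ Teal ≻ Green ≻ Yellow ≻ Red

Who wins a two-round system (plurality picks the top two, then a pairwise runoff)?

Orange

Round 1 first-place votes: Green 0, Teal 38, Red 0, Orange 35, Yellow 9. Teal and Orange advance.
Runoff: Teal is ranked above Orange on 38 ballots, Orange above Teal on 44.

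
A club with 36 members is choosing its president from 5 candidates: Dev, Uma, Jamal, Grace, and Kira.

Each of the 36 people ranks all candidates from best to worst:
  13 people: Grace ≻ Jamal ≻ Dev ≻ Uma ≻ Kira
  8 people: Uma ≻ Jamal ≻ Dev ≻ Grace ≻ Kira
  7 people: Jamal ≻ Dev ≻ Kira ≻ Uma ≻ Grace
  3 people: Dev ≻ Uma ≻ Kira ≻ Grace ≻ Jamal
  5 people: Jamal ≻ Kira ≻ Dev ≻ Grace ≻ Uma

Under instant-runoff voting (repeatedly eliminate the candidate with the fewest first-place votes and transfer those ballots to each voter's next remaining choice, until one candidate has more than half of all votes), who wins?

Jamal

Round 1: Dev 3, Uma 8, Jamal 12, Grace 13, Kira 0. Kira eliminated.
Round 2: Dev 3, Uma 8, Jamal 12, Grace 13. Dev eliminated.
Round 3: Uma 11, Jamal 12, Grace 13. Uma eliminated.
Round 4: Jamal 20, Grace 16. Jamal has a majority (≥19).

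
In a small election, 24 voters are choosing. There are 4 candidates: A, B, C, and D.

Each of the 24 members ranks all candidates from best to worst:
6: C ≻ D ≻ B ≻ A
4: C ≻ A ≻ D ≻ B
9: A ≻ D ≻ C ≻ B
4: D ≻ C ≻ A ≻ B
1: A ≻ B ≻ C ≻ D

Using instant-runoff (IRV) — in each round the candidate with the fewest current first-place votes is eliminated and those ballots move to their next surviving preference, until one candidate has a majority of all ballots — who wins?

C

Round 1: A 10, B 0, C 10, D 4. B eliminated.
Round 2: A 10, C 10, D 4. D eliminated.
Round 3: A 10, C 14. C has a majority (≥13).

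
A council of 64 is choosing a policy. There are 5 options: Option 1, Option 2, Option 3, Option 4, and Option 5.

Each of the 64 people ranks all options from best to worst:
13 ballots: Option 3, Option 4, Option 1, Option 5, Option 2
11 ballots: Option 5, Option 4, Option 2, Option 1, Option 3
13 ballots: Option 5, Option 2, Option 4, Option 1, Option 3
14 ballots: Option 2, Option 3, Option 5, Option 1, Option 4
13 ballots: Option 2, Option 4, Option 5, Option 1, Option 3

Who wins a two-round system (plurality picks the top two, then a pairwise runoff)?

Round 1 first-place votes: Option 1 0, Option 2 27, Option 3 13, Option 4 0, Option 5 24. Option 2 and Option 5 advance.
Runoff: Option 2 is ranked above Option 5 on 27 ballots, Option 5 above Option 2 on 37.

Option 5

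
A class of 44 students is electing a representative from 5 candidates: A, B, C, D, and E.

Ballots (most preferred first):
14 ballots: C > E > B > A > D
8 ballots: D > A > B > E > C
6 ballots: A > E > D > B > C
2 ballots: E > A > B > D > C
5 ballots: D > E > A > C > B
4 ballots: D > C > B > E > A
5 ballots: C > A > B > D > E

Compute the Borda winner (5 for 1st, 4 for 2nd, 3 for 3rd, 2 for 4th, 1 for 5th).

E

A: 14×2 + 8×4 + 6×5 + 2×4 + 5×3 + 4×1 + 5×4 = 137
B: 14×3 + 8×3 + 6×2 + 2×3 + 5×1 + 4×3 + 5×3 = 116
C: 14×5 + 8×1 + 6×1 + 2×1 + 5×2 + 4×4 + 5×5 = 137
D: 14×1 + 8×5 + 6×3 + 2×2 + 5×5 + 4×5 + 5×2 = 131
E: 14×4 + 8×2 + 6×4 + 2×5 + 5×4 + 4×2 + 5×1 = 139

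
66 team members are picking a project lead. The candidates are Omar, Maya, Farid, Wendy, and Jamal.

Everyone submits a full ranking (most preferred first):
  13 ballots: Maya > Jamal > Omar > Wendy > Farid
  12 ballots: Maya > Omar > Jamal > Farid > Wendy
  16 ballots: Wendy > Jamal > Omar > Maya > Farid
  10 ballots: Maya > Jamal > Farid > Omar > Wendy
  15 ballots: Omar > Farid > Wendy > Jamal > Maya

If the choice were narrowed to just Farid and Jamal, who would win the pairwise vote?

Farid is ranked above Jamal on 15 ballots; Jamal above Farid on 51.

Jamal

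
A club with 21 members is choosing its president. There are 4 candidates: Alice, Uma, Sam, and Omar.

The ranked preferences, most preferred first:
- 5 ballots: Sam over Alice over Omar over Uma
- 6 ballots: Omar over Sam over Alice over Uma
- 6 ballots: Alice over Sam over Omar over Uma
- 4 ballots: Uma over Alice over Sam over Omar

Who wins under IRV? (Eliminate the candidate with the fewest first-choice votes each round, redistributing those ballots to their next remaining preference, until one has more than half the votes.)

Alice

Round 1: Alice 6, Uma 4, Sam 5, Omar 6. Uma eliminated.
Round 2: Alice 10, Sam 5, Omar 6. Sam eliminated.
Round 3: Alice 15, Omar 6. Alice has a majority (≥11).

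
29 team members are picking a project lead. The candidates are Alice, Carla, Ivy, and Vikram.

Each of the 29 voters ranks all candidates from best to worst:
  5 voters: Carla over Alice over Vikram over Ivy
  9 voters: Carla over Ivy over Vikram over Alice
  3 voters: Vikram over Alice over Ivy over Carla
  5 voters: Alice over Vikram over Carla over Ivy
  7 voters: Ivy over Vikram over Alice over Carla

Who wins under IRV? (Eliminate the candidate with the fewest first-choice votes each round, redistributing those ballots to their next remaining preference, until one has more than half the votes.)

Round 1: Alice 5, Carla 14, Ivy 7, Vikram 3. Vikram eliminated.
Round 2: Alice 8, Carla 14, Ivy 7. Ivy eliminated.
Round 3: Alice 15, Carla 14. Alice has a majority (≥15).

Alice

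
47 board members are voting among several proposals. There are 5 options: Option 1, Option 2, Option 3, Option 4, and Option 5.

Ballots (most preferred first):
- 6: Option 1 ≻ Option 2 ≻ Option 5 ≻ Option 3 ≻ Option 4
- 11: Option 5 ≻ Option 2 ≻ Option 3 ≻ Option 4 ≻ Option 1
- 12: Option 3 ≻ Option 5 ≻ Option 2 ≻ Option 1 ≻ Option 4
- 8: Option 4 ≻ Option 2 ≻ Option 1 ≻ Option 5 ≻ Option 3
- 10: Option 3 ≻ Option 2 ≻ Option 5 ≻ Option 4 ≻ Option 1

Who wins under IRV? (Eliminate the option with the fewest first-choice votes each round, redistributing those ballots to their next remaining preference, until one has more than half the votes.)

Option 5

Round 1: Option 1 6, Option 2 0, Option 3 22, Option 4 8, Option 5 11. Option 2 eliminated.
Round 2: Option 1 6, Option 3 22, Option 4 8, Option 5 11. Option 1 eliminated.
Round 3: Option 3 22, Option 4 8, Option 5 17. Option 4 eliminated.
Round 4: Option 3 22, Option 5 25. Option 5 has a majority (≥24).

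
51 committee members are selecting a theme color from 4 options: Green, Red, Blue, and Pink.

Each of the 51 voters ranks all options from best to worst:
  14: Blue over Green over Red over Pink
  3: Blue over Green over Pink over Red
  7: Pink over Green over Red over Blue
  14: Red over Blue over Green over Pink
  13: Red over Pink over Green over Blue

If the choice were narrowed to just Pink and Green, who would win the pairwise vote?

Pink is ranked above Green on 20 ballots; Green above Pink on 31.

Green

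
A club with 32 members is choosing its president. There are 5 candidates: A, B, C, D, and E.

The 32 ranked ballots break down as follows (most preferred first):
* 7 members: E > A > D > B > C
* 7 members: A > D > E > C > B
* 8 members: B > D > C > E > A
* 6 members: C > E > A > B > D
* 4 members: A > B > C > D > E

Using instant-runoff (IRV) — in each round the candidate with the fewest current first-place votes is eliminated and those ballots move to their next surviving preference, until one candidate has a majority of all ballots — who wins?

Round 1: A 11, B 8, C 6, D 0, E 7. D eliminated.
Round 2: A 11, B 8, C 6, E 7. C eliminated.
Round 3: A 11, B 8, E 13. B eliminated.
Round 4: A 11, E 21. E has a majority (≥17).

E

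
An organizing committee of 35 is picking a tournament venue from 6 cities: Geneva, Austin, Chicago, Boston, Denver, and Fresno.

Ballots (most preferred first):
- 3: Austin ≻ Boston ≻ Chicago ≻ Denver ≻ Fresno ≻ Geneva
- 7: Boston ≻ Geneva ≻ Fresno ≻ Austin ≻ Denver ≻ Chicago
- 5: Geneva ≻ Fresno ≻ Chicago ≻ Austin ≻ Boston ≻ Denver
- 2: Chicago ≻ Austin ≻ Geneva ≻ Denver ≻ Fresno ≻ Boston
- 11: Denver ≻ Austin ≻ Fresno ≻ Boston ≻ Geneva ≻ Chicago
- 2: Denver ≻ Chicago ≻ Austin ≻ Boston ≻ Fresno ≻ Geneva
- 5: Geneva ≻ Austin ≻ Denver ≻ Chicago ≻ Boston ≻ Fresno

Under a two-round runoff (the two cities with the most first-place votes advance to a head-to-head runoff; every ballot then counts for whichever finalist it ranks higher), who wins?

Round 1 first-place votes: Geneva 10, Austin 3, Chicago 2, Boston 7, Denver 13, Fresno 0. Denver and Geneva advance.
Runoff: Denver is ranked above Geneva on 16 ballots, Geneva above Denver on 19.

Geneva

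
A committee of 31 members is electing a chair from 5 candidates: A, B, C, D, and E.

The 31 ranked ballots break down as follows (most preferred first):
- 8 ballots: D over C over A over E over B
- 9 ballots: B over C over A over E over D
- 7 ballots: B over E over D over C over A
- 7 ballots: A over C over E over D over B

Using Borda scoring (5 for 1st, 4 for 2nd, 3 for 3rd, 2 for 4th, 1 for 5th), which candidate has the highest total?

A: 8×3 + 9×3 + 7×1 + 7×5 = 93
B: 8×1 + 9×5 + 7×5 + 7×1 = 95
C: 8×4 + 9×4 + 7×2 + 7×4 = 110
D: 8×5 + 9×1 + 7×3 + 7×2 = 84
E: 8×2 + 9×2 + 7×4 + 7×3 = 83

C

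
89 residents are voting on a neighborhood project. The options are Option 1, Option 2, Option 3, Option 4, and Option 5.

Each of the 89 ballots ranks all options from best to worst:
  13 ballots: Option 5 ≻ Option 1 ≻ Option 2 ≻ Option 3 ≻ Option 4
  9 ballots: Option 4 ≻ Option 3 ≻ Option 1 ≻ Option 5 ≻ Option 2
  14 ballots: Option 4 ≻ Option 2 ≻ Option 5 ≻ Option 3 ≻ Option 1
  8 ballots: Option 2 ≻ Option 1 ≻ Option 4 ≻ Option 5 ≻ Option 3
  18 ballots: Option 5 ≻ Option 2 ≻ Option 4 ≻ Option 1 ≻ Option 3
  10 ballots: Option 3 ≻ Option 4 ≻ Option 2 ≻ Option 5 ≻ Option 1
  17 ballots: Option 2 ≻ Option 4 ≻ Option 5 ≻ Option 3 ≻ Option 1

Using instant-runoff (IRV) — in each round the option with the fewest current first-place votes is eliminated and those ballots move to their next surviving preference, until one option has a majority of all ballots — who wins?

Option 4

Round 1: Option 1 0, Option 2 25, Option 3 10, Option 4 23, Option 5 31. Option 1 eliminated.
Round 2: Option 2 25, Option 3 10, Option 4 23, Option 5 31. Option 3 eliminated.
Round 3: Option 2 25, Option 4 33, Option 5 31. Option 2 eliminated.
Round 4: Option 4 58, Option 5 31. Option 4 has a majority (≥45).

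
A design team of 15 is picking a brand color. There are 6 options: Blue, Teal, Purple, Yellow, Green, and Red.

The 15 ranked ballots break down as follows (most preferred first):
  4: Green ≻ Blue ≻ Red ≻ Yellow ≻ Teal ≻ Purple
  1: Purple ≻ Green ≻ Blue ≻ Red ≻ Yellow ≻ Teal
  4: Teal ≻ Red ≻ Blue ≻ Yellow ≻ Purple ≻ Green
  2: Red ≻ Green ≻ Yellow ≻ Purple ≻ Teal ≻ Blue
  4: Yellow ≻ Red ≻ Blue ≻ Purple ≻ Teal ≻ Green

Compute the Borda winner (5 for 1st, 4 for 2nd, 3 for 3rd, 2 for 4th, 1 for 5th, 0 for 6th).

Red

Blue: 4×4 + 1×3 + 4×3 + 2×0 + 4×3 = 43
Teal: 4×1 + 1×0 + 4×5 + 2×1 + 4×1 = 30
Purple: 4×0 + 1×5 + 4×1 + 2×2 + 4×2 = 21
Yellow: 4×2 + 1×1 + 4×2 + 2×3 + 4×5 = 43
Green: 4×5 + 1×4 + 4×0 + 2×4 + 4×0 = 32
Red: 4×3 + 1×2 + 4×4 + 2×5 + 4×4 = 56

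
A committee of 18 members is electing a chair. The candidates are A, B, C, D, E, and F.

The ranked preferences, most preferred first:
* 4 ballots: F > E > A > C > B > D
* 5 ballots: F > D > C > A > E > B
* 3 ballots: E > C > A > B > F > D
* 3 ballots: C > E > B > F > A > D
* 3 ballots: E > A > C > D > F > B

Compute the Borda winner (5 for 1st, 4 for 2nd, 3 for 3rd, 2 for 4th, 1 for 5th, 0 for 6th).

A: 4×3 + 5×2 + 3×3 + 3×1 + 3×4 = 46
B: 4×1 + 5×0 + 3×2 + 3×3 + 3×0 = 19
C: 4×2 + 5×3 + 3×4 + 3×5 + 3×3 = 59
D: 4×0 + 5×4 + 3×0 + 3×0 + 3×2 = 26
E: 4×4 + 5×1 + 3×5 + 3×4 + 3×5 = 63
F: 4×5 + 5×5 + 3×1 + 3×2 + 3×1 = 57

E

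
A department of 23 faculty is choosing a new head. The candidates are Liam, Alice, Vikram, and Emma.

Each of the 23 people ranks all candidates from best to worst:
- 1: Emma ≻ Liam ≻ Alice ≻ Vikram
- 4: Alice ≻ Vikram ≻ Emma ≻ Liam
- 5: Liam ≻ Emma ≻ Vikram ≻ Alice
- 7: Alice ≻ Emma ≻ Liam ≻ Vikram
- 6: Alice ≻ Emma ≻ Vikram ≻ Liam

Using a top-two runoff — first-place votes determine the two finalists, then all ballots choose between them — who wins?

Round 1 first-place votes: Liam 5, Alice 17, Vikram 0, Emma 1. Alice and Liam advance.
Runoff: Alice is ranked above Liam on 17 ballots, Liam above Alice on 6.

Alice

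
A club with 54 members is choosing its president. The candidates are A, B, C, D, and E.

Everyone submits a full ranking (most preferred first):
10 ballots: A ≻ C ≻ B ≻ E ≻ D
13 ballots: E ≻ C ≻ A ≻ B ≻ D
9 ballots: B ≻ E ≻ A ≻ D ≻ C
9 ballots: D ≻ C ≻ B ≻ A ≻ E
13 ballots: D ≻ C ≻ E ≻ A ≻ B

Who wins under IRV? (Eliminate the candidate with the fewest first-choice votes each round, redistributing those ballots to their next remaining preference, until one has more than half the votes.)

E

Round 1: A 10, B 9, C 0, D 22, E 13. C eliminated.
Round 2: A 10, B 9, D 22, E 13. B eliminated.
Round 3: A 10, D 22, E 22. A eliminated.
Round 4: D 22, E 32. E has a majority (≥28).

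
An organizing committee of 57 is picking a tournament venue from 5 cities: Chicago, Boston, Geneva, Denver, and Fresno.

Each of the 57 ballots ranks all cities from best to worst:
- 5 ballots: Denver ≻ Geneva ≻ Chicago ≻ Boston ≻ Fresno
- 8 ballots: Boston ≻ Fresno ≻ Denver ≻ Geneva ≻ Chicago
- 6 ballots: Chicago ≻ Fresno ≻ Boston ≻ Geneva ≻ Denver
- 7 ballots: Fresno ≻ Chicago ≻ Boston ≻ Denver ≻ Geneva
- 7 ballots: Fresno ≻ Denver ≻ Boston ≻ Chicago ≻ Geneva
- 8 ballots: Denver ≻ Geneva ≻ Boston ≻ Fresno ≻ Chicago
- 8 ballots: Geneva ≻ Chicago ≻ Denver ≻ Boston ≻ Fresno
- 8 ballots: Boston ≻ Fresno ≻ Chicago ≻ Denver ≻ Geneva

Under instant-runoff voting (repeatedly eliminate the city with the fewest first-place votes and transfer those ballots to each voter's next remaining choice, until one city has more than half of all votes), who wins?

Fresno

Round 1: Chicago 6, Boston 16, Geneva 8, Denver 13, Fresno 14. Chicago eliminated.
Round 2: Boston 16, Geneva 8, Denver 13, Fresno 20. Geneva eliminated.
Round 3: Boston 16, Denver 21, Fresno 20. Boston eliminated.
Round 4: Denver 21, Fresno 36. Fresno has a majority (≥29).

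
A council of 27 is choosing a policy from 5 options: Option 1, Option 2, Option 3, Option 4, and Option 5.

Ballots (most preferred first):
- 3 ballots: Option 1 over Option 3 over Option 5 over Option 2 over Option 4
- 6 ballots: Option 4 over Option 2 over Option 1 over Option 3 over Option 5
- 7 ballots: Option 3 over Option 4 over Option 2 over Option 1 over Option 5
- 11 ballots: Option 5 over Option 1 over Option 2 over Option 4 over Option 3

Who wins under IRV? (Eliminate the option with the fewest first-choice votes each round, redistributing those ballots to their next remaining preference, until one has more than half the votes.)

Round 1: Option 1 3, Option 2 0, Option 3 7, Option 4 6, Option 5 11. Option 2 eliminated.
Round 2: Option 1 3, Option 3 7, Option 4 6, Option 5 11. Option 1 eliminated.
Round 3: Option 3 10, Option 4 6, Option 5 11. Option 4 eliminated.
Round 4: Option 3 16, Option 5 11. Option 3 has a majority (≥14).

Option 3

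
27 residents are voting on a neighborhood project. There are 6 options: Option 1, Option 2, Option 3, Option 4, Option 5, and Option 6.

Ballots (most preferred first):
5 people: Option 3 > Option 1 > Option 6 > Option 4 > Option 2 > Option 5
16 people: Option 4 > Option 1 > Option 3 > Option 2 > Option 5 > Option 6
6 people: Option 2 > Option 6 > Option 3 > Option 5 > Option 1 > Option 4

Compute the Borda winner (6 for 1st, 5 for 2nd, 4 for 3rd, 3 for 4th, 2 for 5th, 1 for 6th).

Option 1: 5×5 + 16×5 + 6×2 = 117
Option 2: 5×2 + 16×3 + 6×6 = 94
Option 3: 5×6 + 16×4 + 6×4 = 118
Option 4: 5×3 + 16×6 + 6×1 = 117
Option 5: 5×1 + 16×2 + 6×3 = 55
Option 6: 5×4 + 16×1 + 6×5 = 66

Option 3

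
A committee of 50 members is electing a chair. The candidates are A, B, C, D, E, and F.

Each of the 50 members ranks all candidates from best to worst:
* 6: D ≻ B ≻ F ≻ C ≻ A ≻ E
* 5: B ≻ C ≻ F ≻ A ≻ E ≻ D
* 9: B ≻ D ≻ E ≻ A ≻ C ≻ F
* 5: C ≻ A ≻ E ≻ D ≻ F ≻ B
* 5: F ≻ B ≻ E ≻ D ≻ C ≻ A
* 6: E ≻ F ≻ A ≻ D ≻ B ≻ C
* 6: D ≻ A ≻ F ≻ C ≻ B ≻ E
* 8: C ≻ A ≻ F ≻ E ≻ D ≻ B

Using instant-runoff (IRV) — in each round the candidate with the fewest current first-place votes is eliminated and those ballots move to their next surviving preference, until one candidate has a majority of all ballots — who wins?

D

Round 1: A 0, B 14, C 13, D 12, E 6, F 5. A eliminated.
Round 2: B 14, C 13, D 12, E 6, F 5. F eliminated.
Round 3: B 19, C 13, D 12, E 6. E eliminated.
Round 4: B 19, C 13, D 18. C eliminated.
Round 5: B 19, D 31. D has a majority (≥26).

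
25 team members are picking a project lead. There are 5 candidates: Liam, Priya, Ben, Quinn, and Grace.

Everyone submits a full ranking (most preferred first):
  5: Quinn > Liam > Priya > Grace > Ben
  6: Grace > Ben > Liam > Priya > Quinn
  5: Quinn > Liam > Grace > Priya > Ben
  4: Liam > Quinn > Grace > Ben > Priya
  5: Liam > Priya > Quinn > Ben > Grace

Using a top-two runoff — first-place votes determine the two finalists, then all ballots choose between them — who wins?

Round 1 first-place votes: Liam 9, Priya 0, Ben 0, Quinn 10, Grace 6. Quinn and Liam advance.
Runoff: Quinn is ranked above Liam on 10 ballots, Liam above Quinn on 15.

Liam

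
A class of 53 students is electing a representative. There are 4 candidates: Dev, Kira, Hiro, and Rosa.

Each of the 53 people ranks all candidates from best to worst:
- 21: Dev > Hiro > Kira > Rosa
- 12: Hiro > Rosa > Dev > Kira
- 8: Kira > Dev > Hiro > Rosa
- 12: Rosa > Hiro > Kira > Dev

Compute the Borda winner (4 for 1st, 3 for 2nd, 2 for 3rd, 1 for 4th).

Dev: 21×4 + 12×2 + 8×3 + 12×1 = 144
Kira: 21×2 + 12×1 + 8×4 + 12×2 = 110
Hiro: 21×3 + 12×4 + 8×2 + 12×3 = 163
Rosa: 21×1 + 12×3 + 8×1 + 12×4 = 113

Hiro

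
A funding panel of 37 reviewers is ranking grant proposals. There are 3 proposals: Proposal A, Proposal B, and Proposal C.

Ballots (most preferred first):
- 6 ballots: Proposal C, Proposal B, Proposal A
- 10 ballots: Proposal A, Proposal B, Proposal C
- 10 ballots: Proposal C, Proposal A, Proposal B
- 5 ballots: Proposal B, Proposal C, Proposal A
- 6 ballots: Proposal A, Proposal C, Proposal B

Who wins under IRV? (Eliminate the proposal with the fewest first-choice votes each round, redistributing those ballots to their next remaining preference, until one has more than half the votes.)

Proposal C

Round 1: Proposal A 16, Proposal B 5, Proposal C 16. Proposal B eliminated.
Round 2: Proposal A 16, Proposal C 21. Proposal C has a majority (≥19).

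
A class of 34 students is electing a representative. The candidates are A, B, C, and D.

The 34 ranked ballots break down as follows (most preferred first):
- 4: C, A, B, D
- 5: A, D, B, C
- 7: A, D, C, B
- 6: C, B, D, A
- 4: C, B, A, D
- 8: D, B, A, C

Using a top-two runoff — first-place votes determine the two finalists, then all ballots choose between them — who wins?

A

Round 1 first-place votes: A 12, B 0, C 14, D 8. C and A advance.
Runoff: C is ranked above A on 14 ballots, A above C on 20.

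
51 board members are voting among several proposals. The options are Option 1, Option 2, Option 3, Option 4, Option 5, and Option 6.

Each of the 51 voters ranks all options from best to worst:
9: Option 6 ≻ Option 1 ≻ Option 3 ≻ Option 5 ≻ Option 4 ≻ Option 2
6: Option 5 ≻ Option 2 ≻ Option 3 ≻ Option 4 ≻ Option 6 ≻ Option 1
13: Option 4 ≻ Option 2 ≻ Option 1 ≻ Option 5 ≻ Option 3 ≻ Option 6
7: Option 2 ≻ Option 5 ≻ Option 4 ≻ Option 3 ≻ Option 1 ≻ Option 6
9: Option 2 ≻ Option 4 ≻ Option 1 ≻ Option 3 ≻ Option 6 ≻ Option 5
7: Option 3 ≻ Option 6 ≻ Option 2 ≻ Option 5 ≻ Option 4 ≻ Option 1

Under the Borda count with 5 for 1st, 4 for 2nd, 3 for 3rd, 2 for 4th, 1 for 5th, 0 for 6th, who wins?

Option 1: 9×4 + 6×0 + 13×3 + 7×1 + 9×3 + 7×0 = 109
Option 2: 9×0 + 6×4 + 13×4 + 7×5 + 9×5 + 7×3 = 177
Option 3: 9×3 + 6×3 + 13×1 + 7×2 + 9×2 + 7×5 = 125
Option 4: 9×1 + 6×2 + 13×5 + 7×3 + 9×4 + 7×1 = 150
Option 5: 9×2 + 6×5 + 13×2 + 7×4 + 9×0 + 7×2 = 116
Option 6: 9×5 + 6×1 + 13×0 + 7×0 + 9×1 + 7×4 = 88

Option 2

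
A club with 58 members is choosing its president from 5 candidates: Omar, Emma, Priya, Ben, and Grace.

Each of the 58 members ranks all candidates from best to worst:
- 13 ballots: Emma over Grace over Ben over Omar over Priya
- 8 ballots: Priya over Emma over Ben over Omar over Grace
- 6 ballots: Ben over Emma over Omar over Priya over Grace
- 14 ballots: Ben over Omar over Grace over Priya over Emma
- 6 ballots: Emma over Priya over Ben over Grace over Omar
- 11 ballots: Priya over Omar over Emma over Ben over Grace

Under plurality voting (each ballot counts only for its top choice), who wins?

First-place votes: Omar 0, Emma 19, Priya 19, Ben 20, Grace 0.

Ben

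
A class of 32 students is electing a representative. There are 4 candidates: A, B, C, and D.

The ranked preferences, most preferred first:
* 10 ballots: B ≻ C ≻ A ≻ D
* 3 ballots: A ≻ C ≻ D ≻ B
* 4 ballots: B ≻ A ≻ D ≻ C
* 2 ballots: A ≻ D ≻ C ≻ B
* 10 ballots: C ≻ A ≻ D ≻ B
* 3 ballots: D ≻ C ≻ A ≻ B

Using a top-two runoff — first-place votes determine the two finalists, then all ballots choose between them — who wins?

Round 1 first-place votes: A 5, B 14, C 10, D 3. B and C advance.
Runoff: B is ranked above C on 14 ballots, C above B on 18.

C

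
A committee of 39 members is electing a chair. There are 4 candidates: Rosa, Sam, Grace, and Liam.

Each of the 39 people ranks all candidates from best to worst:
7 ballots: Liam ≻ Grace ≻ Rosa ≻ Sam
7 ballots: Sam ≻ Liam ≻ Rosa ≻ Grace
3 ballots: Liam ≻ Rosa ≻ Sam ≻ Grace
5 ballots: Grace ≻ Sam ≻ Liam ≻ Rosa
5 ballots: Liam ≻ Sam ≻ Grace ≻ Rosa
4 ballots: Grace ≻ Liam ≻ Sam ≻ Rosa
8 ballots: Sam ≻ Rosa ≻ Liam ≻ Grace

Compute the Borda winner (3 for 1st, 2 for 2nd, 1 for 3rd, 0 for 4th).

Liam

Rosa: 7×1 + 7×1 + 3×2 + 5×0 + 5×0 + 4×0 + 8×2 = 36
Sam: 7×0 + 7×3 + 3×1 + 5×2 + 5×2 + 4×1 + 8×3 = 72
Grace: 7×2 + 7×0 + 3×0 + 5×3 + 5×1 + 4×3 + 8×0 = 46
Liam: 7×3 + 7×2 + 3×3 + 5×1 + 5×3 + 4×2 + 8×1 = 80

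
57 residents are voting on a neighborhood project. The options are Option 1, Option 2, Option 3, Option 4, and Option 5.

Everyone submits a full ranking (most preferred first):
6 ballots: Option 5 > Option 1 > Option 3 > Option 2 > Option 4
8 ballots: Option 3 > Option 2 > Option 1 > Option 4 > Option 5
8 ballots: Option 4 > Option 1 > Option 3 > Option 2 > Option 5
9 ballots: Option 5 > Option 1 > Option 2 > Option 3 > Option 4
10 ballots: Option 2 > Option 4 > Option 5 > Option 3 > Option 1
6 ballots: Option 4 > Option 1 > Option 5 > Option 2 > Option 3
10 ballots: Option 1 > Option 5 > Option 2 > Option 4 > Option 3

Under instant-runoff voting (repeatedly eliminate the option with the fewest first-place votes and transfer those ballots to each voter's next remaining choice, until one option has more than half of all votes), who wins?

Round 1: Option 1 10, Option 2 10, Option 3 8, Option 4 14, Option 5 15. Option 3 eliminated.
Round 2: Option 1 10, Option 2 18, Option 4 14, Option 5 15. Option 1 eliminated.
Round 3: Option 2 18, Option 4 14, Option 5 25. Option 4 eliminated.
Round 4: Option 2 26, Option 5 31. Option 5 has a majority (≥29).

Option 5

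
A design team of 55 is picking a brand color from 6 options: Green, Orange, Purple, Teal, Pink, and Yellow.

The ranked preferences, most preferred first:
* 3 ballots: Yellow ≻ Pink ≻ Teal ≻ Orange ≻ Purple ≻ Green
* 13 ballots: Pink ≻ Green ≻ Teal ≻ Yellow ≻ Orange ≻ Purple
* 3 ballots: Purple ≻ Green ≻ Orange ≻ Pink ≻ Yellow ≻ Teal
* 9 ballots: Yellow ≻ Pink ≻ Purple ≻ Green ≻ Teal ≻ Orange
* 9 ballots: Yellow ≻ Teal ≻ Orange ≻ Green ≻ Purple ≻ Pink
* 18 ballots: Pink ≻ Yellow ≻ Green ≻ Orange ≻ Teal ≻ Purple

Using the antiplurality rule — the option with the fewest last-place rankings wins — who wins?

Last-place votes: Green 3, Orange 9, Purple 31, Teal 3, Pink 9, Yellow 0.

Yellow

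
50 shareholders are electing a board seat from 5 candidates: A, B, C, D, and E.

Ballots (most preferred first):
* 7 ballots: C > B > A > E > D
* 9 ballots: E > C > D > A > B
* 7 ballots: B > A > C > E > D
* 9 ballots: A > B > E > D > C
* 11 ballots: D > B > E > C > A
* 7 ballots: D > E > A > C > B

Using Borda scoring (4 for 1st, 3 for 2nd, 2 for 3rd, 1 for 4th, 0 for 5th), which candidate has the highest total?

E

A: 7×2 + 9×1 + 7×3 + 9×4 + 11×0 + 7×2 = 94
B: 7×3 + 9×0 + 7×4 + 9×3 + 11×3 + 7×0 = 109
C: 7×4 + 9×3 + 7×2 + 9×0 + 11×1 + 7×1 = 87
D: 7×0 + 9×2 + 7×0 + 9×1 + 11×4 + 7×4 = 99
E: 7×1 + 9×4 + 7×1 + 9×2 + 11×2 + 7×3 = 111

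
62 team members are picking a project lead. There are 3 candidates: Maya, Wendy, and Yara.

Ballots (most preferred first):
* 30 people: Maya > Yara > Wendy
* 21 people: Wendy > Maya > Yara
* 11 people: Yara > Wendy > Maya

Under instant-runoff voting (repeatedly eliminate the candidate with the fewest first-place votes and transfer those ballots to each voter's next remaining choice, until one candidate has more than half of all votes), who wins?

Round 1: Maya 30, Wendy 21, Yara 11. Yara eliminated.
Round 2: Maya 30, Wendy 32. Wendy has a majority (≥32).

Wendy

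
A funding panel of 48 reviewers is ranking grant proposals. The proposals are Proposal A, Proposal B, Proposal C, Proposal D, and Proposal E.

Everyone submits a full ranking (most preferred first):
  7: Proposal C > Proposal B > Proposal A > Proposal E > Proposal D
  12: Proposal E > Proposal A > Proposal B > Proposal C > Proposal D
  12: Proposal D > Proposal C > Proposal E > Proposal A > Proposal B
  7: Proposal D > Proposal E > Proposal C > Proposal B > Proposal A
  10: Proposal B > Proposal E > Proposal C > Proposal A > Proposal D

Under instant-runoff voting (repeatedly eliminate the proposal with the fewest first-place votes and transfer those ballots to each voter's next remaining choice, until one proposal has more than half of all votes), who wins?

Round 1: Proposal A 0, Proposal B 10, Proposal C 7, Proposal D 19, Proposal E 12. Proposal A eliminated.
Round 2: Proposal B 10, Proposal C 7, Proposal D 19, Proposal E 12. Proposal C eliminated.
Round 3: Proposal B 17, Proposal D 19, Proposal E 12. Proposal E eliminated.
Round 4: Proposal B 29, Proposal D 19. Proposal B has a majority (≥25).

Proposal B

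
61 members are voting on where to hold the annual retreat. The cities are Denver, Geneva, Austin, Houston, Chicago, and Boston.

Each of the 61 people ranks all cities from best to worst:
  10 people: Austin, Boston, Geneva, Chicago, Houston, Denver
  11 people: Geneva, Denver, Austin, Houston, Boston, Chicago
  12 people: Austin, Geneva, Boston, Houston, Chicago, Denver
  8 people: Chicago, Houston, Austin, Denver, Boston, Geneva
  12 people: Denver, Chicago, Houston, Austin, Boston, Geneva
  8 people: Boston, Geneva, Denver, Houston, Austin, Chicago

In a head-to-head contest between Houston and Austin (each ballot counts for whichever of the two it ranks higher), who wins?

Houston is ranked above Austin on 28 ballots; Austin above Houston on 33.

Austin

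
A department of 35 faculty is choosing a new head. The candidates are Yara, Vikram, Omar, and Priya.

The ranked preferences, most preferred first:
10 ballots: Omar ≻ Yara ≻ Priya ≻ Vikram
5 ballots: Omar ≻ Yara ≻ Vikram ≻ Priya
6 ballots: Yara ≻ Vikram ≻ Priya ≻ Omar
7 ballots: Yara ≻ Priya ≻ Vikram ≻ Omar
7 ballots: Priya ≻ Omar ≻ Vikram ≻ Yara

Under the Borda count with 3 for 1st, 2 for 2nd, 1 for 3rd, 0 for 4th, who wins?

Yara: 10×2 + 5×2 + 6×3 + 7×3 + 7×0 = 69
Vikram: 10×0 + 5×1 + 6×2 + 7×1 + 7×1 = 31
Omar: 10×3 + 5×3 + 6×0 + 7×0 + 7×2 = 59
Priya: 10×1 + 5×0 + 6×1 + 7×2 + 7×3 = 51

Yara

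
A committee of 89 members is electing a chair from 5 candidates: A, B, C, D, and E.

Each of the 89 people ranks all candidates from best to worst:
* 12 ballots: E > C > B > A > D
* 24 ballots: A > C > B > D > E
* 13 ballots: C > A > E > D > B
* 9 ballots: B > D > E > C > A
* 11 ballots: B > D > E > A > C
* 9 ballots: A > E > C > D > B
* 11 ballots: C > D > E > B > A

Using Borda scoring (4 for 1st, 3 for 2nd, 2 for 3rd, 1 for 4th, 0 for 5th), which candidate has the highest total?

C

A: 12×1 + 24×4 + 13×3 + 9×0 + 11×1 + 9×4 + 11×0 = 194
B: 12×2 + 24×2 + 13×0 + 9×4 + 11×4 + 9×0 + 11×1 = 163
C: 12×3 + 24×3 + 13×4 + 9×1 + 11×0 + 9×2 + 11×4 = 231
D: 12×0 + 24×1 + 13×1 + 9×3 + 11×3 + 9×1 + 11×3 = 139
E: 12×4 + 24×0 + 13×2 + 9×2 + 11×2 + 9×3 + 11×2 = 163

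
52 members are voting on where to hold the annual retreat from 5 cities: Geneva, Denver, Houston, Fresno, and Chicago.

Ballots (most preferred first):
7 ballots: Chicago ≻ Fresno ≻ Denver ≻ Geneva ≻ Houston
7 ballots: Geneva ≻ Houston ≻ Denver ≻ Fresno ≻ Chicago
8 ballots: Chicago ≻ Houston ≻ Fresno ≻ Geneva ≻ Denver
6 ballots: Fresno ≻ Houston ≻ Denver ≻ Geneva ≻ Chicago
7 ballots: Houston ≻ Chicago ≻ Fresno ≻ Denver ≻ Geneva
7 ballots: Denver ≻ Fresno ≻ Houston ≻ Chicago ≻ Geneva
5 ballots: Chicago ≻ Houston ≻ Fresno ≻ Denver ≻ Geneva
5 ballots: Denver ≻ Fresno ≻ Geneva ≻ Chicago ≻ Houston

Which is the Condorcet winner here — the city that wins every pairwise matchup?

Houston vs Geneva: 33–19
Houston vs Denver: 33–19
Houston vs Fresno: 27–25
Houston vs Chicago: 27–25
Houston beats every other city.

Houston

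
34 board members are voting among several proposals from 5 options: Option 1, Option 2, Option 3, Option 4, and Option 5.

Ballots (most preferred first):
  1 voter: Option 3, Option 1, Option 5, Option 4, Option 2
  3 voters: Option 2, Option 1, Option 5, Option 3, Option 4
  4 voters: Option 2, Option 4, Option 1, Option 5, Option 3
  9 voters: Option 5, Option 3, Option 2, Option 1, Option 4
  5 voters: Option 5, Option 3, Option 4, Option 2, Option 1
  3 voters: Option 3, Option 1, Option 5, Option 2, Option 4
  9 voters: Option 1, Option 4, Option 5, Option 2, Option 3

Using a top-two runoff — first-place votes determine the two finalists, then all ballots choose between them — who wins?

Option 1

Round 1 first-place votes: Option 1 9, Option 2 7, Option 3 4, Option 4 0, Option 5 14. Option 5 and Option 1 advance.
Runoff: Option 5 is ranked above Option 1 on 14 ballots, Option 1 above Option 5 on 20.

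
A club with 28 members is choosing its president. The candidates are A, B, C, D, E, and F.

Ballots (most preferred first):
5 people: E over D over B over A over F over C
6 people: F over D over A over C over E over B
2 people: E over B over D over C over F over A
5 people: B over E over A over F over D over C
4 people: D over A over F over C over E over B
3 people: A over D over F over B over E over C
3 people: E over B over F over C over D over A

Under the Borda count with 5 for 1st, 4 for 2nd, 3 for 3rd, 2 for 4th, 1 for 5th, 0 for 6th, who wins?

D

A: 5×2 + 6×3 + 2×0 + 5×3 + 4×4 + 3×5 + 3×0 = 74
B: 5×3 + 6×0 + 2×4 + 5×5 + 4×0 + 3×2 + 3×4 = 66
C: 5×0 + 6×2 + 2×2 + 5×0 + 4×2 + 3×0 + 3×2 = 30
D: 5×4 + 6×4 + 2×3 + 5×1 + 4×5 + 3×4 + 3×1 = 90
E: 5×5 + 6×1 + 2×5 + 5×4 + 4×1 + 3×1 + 3×5 = 83
F: 5×1 + 6×5 + 2×1 + 5×2 + 4×3 + 3×3 + 3×3 = 77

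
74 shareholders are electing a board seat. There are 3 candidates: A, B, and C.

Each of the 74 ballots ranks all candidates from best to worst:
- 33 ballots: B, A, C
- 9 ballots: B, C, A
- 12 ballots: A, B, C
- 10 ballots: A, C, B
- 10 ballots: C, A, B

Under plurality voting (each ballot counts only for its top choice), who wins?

B

First-place votes: A 22, B 42, C 10.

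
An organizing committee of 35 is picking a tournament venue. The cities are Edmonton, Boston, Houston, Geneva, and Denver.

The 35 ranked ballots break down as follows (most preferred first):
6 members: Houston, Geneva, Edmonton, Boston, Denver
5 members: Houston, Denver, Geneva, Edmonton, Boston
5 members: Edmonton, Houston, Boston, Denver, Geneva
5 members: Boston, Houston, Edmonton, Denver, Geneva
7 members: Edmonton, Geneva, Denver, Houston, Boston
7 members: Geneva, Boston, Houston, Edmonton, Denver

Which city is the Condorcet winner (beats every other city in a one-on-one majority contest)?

Houston vs Edmonton: 23–12
Houston vs Boston: 23–12
Houston vs Geneva: 21–14
Houston vs Denver: 28–7
Houston beats every other city.

Houston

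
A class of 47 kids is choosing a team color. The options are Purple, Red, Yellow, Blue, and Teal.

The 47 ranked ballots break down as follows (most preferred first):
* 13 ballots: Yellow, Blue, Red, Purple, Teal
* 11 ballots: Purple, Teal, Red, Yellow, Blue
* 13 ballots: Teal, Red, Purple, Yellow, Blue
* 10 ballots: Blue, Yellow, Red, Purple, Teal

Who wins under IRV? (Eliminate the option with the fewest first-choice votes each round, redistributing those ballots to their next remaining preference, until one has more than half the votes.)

Teal

Round 1: Purple 11, Red 0, Yellow 13, Blue 10, Teal 13. Red eliminated.
Round 2: Purple 11, Yellow 13, Blue 10, Teal 13. Blue eliminated.
Round 3: Purple 11, Yellow 23, Teal 13. Purple eliminated.
Round 4: Yellow 23, Teal 24. Teal has a majority (≥24).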